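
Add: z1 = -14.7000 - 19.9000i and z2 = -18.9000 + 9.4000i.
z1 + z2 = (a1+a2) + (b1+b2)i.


Real: -14.7 - 18.9 = -33.6
Imag: -19.9 + 9.4 = -10.5

-33.6000 - 10.5000i


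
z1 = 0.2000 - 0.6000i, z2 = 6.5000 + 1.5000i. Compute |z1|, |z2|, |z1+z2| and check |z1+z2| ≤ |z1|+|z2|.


|z1| = sqrt(0.2^2 + (-0.6)^2) = sqrt(0.4) = 0.6325
|z2| = sqrt(6.5^2 + 1.5^2) = sqrt(44.5) = 6.6708
z1+z2 = 6.7000 + 0.9000i
|z1+z2| = sqrt(45.7) = 6.7602
|z1|+|z2| = 0.6325 + 6.6708 = 7.3033

|z1+z2| = 6.7602 ≤ |z1|+|z2| = 7.3033 (verified)


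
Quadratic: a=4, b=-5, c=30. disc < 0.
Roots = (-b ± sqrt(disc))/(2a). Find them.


disc = (-5)^2 - 4*4*30 = 25 - 480 = -455
sqrt(|disc|) = sqrt(455) = 21.3307
Real part = 5/(2*4) = 0.6250
Imag part = 21.3307/(2*4) = 2.6663

0.6250 ± 2.6663i


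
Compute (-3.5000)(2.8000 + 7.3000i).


Real = -3.5*2.8 - 0*7.3 = -9.8 - 0 = -9.8
Imag = -3.5*7.3 + 2.8*0 = -25.55 + 0 = -25.55

-9.8000 - 25.5500i


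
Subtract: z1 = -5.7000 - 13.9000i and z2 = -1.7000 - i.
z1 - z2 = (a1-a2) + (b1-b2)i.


Real: -5.7 + 1.7 = -4
Imag: -13.9 + 1 = -12.9

-4.0000 - 12.9000i


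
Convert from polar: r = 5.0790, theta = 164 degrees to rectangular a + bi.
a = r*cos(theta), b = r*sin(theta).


a = 5.0790*cos(164°) = 5.0790*(-0.96126) = -4.8822
b = 5.0790*sin(164°) = 5.0790*0.27564 = 1.4000

-4.8822 + 1.4000i


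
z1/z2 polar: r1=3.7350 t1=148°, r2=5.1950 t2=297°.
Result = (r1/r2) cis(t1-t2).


r = 3.7350 / 5.1950 = 0.7190
theta = 148° - 297° = -149° = 211° (mod 360)

0.7190 cis(211°)


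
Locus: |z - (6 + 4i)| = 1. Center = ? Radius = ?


|z - z0| = r is a circle with center z0 and radius r.
Center = (6, 4), radius = 1

Circle with center (6, 4) and radius 1


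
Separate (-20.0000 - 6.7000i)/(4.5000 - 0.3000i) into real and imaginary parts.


Multiply by conjugate: (-20.0000 - 6.7000i)(4.5000 + 0.3000i) / (4.5^2 + (-0.3)^2)
Numerator real = -20*4.5 - (6.7)*(-0.3) = -87.99
Numerator imag = -6.7*4.5 - (-20)*(-0.3) = -36.15
Denominator = 20.34
Re(z) = -87.99/20.34 = -4.3260
Im(z) = -36.15/20.34 = -1.7773

Re(z) = -4.3260, Im(z) = -1.7773


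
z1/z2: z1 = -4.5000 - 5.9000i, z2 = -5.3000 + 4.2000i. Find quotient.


Conjugate of z2 = -5.3000 - 4.2000i
Numerator: (-4.5000 - 5.9000i)(-5.3000 - 4.2000i) = -0.9300 + 50.1700i
Denominator: (-5.3)^2 + 4.2^2 = 45.73
Result = (-0.9300 + 50.1700i)/45.73

-0.0203 + 1.0971i


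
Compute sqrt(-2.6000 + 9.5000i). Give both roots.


|z| = sqrt(6.76+90.25) = 9.8494
sqrt((|z|+a)/2) = sqrt((9.8494+(-2.6))/2) = sqrt(3.6247) = 1.9039
sqrt((|z|-a)/2) = sqrt((9.8494-(-2.6))/2) = sqrt(6.2247) = 2.4949

±(1.9039 + 2.4949i) i.e. 1.9039 + 2.4949i and -1.9039 - 2.4949i


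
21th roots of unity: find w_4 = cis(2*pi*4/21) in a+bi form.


Angle = 360*4/21 = 68.5714°
a = cos(68.5714°) = 0.3653
b = sin(68.5714°) = 0.9309

0.3653 + 0.9309i


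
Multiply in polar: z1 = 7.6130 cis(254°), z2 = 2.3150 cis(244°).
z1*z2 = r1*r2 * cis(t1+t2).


r = 7.6130 * 2.3150 = 17.6241
theta = 254° + 244° = 498° = 138° (mod 360)

17.6241 cis(138°)


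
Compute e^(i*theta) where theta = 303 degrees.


cos(303°) = 0.5446
sin(303°) = -0.8387

e^(i*303°) = 0.5446 - 0.8387i


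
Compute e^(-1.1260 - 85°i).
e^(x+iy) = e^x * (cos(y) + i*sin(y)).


e^-1.1260 = 0.3243
cos(-85°) = 0.0872
sin(-85°) = -0.9962
Real = 0.3243*0.0872 = 0.0283
Imag = 0.3243*(-0.9962) = -0.3231

0.0283 - 0.3231i


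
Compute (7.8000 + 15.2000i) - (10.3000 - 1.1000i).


Real: 7.8 - 10.3 = -2.5
Imag: 15.2 + 1.1 = 16.3

-2.5000 + 16.3000i


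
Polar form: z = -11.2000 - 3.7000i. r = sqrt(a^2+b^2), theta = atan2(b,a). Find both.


r = sqrt(125.44+13.69) = sqrt(139.13) = 11.7953
theta = atan2(-3.7, -11.2) = -161.7187 degrees

r = 11.7953, theta = -161.7187 degrees


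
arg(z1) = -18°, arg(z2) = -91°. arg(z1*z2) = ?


arg(z1*z2) = -18° - 91° = -109°
Normalized to (-180°, 180°]: -109°

-109°


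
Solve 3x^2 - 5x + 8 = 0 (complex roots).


disc = (-5)^2 - 4*3*8 = 25 - 96 = -71
sqrt(|disc|) = sqrt(71) = 8.4261
Real part = 5/(2*3) = 0.8333
Imag part = 8.4261/(2*3) = 1.4044

0.8333 ± 1.4044i


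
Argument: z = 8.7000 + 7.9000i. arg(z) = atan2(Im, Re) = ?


Re = 8.7, Im = 7.9
arg = atan2(7.9, 8.7) = 42.2409 degrees

arg(z) = 42.2409 degrees


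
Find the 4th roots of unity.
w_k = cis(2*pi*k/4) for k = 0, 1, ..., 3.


The 4th roots of unity are cis(360k/4°) for k=0..3
Angle step = 360/4 = 90°
Primitive root: cis(90°)
Primitive root = 0 + 1.0000i

4 roots at angles: 0°, 90°, 180°, 270°


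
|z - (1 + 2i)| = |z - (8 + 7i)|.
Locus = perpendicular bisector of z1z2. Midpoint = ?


Equal distances means the locus is the perpendicular bisector of z1 and z2.
Midpoint = ((1+8)/2, (2+7)/2) = (4.5000, 4.5000)

Perpendicular bisector through (4.5000, 4.5000)


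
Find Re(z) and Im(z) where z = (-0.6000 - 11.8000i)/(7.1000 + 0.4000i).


Multiply by conjugate: (-0.6000 - 11.8000i)(7.1000 - 0.4000i) / (7.1^2 + 0.4^2)
Numerator real = -0.6*7.1 - (11.8)*0.4 = -8.98
Numerator imag = -11.8*7.1 - (-0.6)*0.4 = -83.54
Denominator = 50.57
Re(z) = -8.98/50.57 = -0.1776
Im(z) = -83.54/50.57 = -1.6520

Re(z) = -0.1776, Im(z) = -1.6520


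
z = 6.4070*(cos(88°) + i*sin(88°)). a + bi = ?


a = 6.4070*cos(88°) = 6.4070*0.0349 = 0.2236
b = 6.4070*sin(88°) = 6.4070*0.99939 = 6.4031

0.2236 + 6.4031i


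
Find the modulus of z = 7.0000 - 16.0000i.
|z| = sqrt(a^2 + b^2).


|z| = sqrt(7^2 + (-16)^2) = sqrt(49 + 256) = sqrt(305) = 17.4642

|z| = 17.4642


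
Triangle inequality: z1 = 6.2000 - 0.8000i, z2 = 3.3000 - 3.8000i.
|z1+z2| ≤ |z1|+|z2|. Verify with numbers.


|z1| = sqrt(6.2^2 + (-0.8)^2) = sqrt(39.08) = 6.2514
|z2| = sqrt(3.3^2 + (-3.8)^2) = sqrt(25.33) = 5.0329
z1+z2 = 9.5000 - 4.6000i
|z1+z2| = sqrt(111.41) = 10.5551
|z1|+|z2| = 6.2514 + 5.0329 = 11.2843

|z1+z2| = 10.5551 ≤ |z1|+|z2| = 11.2843 (verified)


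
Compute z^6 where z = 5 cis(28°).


r^6 = 5^6 = 15625
n*theta = 6*28° = 168° = 168° (mod 360)
a = 15625*cos(168°) = -15283.5563
b = 15625*sin(168°) = 3248.6202

15625 cis(168°) = -15283.5563 + 3248.6202i


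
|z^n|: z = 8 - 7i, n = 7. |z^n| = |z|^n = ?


|z| = sqrt(64+49) = sqrt(113) = 10.6301
|z^7| = |z|^7 = (sqrt(113))^7 = 113^3 * sqrt(113) = 1442897*sqrt(113)

|z^7| = 1442897*sqrt(113) ≈ 15338205.5028


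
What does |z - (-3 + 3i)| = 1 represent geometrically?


|z - z0| = r is a circle with center z0 and radius r.
Center = (-3, 3), radius = 1

Circle with center (-3, 3) and radius 1


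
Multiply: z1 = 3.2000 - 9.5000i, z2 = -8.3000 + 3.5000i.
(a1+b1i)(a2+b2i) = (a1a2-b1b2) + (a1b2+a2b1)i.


Real = 3.2*(-8.3) - (-9.5)*3.5 = -26.56 - (-33.25) = 6.69
Imag = 3.2*3.5 - (8.3)*(-9.5) = 11.2 + 78.85 = 90.05

6.6900 + 90.0500i


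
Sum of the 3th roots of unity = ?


The sum of all 3th roots of unity is 0.
Geometric series: (1 - w^3)/(1 - w) = (1-1)/(1-w) = 0 since w^3 = 1, w ≠ 1.
Alternatively: coefficient of z^2 in z^3 - 1 is 0.

0


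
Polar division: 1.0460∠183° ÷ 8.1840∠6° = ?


r = 1.0460 / 8.1840 = 0.1278
theta = 183° - 6° = 177° = 177° (mod 360)

0.1278 cis(177°)


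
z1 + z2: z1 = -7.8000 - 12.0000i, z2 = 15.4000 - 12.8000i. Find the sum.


Real: -7.8 + 15.4 = 7.6
Imag: -12 - 12.8 = -24.8

7.6000 - 24.8000i


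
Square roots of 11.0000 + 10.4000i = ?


|z| = sqrt(121+108.16) = 15.1380
sqrt((|z|+a)/2) = sqrt((15.1380+11)/2) = sqrt(13.0690) = 3.6151
sqrt((|z|-a)/2) = sqrt((15.1380-11)/2) = sqrt(2.0690) = 1.4384

±(3.6151 + 1.4384i) i.e. 3.6151 + 1.4384i and -3.6151 - 1.4384i


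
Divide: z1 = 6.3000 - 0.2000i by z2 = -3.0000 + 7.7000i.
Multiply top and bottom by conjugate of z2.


Conjugate of z2 = -3.0000 - 7.7000i
Numerator: (6.3000 - 0.2000i)(-3.0000 - 7.7000i) = -20.4400 - 47.9100i
Denominator: (-3)^2 + 7.7^2 = 68.29
Result = (-20.4400 - 47.9100i)/68.29

-0.2993 - 0.7016i


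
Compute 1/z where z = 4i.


|z|^2 = 0+16 = 16
1/z = (0 - 4i)/16

1/z = 0 - 0.2500i


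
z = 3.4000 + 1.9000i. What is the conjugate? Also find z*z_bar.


z_bar = 3.4000 - 1.9000i
z*z_bar = 3.4^2 + 1.9^2 = 11.56 + 3.61 = 15.17

z_bar = 3.4000 - 1.9000i, z*z_bar = 15.17


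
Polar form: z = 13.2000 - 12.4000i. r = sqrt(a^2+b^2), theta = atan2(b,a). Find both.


r = sqrt(174.24+153.76) = sqrt(328) = 18.1108
theta = atan2(-12.4, 13.2) = -43.2101 degrees

r = 18.1108, theta = -43.2101 degrees


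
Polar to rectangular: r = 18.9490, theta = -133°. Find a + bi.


a = 18.9490*cos(-133°) = 18.9490*(-0.682) = -12.9232
b = 18.9490*sin(-133°) = 18.9490*(-0.73135) = -13.8584

-12.9232 - 13.8584i


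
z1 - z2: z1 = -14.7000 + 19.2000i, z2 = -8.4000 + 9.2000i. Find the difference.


Real: -14.7 + 8.4 = -6.3
Imag: 19.2 - 9.2 = 10

-6.3000 + 10.0000i


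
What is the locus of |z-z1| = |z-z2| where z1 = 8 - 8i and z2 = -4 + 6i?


Equal distances means the locus is the perpendicular bisector of z1 and z2.
Midpoint = ((8+(-4))/2, (-8+6)/2) = (2.0000, -1.0000)

Perpendicular bisector through (2.0000, -1.0000)


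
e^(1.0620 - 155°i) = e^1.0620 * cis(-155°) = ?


e^1.0620 = 2.89215
cos(-155°) = -0.9063
sin(-155°) = -0.42262
Real = 2.89215*(-0.9063) = -2.6212
Imag = 2.89215*(-0.42262) = -1.2223

-2.6212 - 1.2223i


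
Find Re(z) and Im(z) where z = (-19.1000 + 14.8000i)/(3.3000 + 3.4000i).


Multiply by conjugate: (-19.1000 + 14.8000i)(3.3000 - 3.4000i) / (3.3^2 + 3.4^2)
Numerator real = -19.1*3.3 + 14.8*3.4 = -12.71
Numerator imag = 14.8*3.3 - (-19.1)*3.4 = 113.78
Denominator = 22.45
Re(z) = -12.71/22.45 = -0.5661
Im(z) = 113.78/22.45 = 5.0682

Re(z) = -0.5661, Im(z) = 5.0682


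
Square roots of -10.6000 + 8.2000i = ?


|z| = sqrt(112.36+67.24) = 13.4015
sqrt((|z|+a)/2) = sqrt((13.4015+(-10.6))/2) = sqrt(1.4007) = 1.1835
sqrt((|z|-a)/2) = sqrt((13.4015-(-10.6))/2) = sqrt(12.0007) = 3.4642

±(1.1835 + 3.4642i) i.e. 1.1835 + 3.4642i and -1.1835 - 3.4642i


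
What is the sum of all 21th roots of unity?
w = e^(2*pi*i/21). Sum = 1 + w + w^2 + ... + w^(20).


The sum of all 21th roots of unity is 0.
Geometric series: (1 - w^21)/(1 - w) = (1-1)/(1-w) = 0 since w^21 = 1, w ≠ 1.
Alternatively: coefficient of z^20 in z^21 - 1 is 0.

0


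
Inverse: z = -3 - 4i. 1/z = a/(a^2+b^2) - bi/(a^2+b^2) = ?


|z|^2 = 9+16 = 25
1/z = (-3 + 4i)/25

1/z = -0.1200 + 0.1600i


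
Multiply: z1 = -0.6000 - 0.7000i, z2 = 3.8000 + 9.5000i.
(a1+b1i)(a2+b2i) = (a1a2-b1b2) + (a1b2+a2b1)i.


Real = -0.6*3.8 - (-0.7)*9.5 = -2.28 - (-6.65) = 4.37
Imag = -0.6*9.5 + 3.8*(-0.7) = -5.7 - (2.66) = -8.36

4.3700 - 8.3600i


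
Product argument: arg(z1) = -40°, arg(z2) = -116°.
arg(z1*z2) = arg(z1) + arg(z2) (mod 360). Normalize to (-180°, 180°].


arg(z1*z2) = -40° - 116° = -156°
Normalized to (-180°, 180°]: -156°

-156°


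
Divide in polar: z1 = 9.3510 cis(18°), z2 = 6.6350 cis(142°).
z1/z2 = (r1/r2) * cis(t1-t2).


r = 9.3510 / 6.6350 = 1.4093
theta = 18° - 142° = -124° = 236° (mod 360)

1.4093 cis(236°)


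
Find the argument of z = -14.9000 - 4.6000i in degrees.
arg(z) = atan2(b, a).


Re = -14.9, Im = -4.6
arg = atan2(-4.6, -14.9) = -162.8432 degrees

arg(z) = -162.8432 degrees


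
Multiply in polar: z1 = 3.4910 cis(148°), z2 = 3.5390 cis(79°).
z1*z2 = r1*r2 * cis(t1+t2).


r = 3.4910 * 3.5390 = 12.3546
theta = 148° + 79° = 227° = 227° (mod 360)

12.3546 cis(227°)


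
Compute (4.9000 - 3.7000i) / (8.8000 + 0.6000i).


Conjugate of z2 = 8.8000 - 0.6000i
Numerator: (4.9000 - 3.7000i)(8.8000 - 0.6000i) = 40.9000 - 35.5000i
Denominator: 8.8^2 + 0.6^2 = 77.8
Result = (40.9000 - 35.5000i)/77.8

0.5257 - 0.4563i


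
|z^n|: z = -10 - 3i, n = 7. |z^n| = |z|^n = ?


|z| = sqrt(100+9) = sqrt(109) = 10.4403
|z^7| = |z|^7 = (sqrt(109))^7 = 109^3 * sqrt(109) = 1295029*sqrt(109)

|z^7| = 1295029*sqrt(109) ≈ 13520499.6979


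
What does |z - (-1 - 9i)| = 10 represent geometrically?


|z - z0| = r is a circle with center z0 and radius r.
Center = (-1, -9), radius = 10

Circle with center (-1, -9) and radius 10


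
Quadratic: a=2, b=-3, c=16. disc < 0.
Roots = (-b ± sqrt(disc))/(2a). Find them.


disc = (-3)^2 - 4*2*16 = 9 - 128 = -119
sqrt(|disc|) = sqrt(119) = 10.9087
Real part = 3/(2*2) = 0.7500
Imag part = 10.9087/(2*2) = 2.7272

0.7500 ± 2.7272i


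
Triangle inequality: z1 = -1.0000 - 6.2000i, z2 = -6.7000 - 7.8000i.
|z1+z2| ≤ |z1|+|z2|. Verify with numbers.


|z1| = sqrt((-1)^2 + (-6.2)^2) = sqrt(39.44) = 6.2801
|z2| = sqrt((-6.7)^2 + (-7.8)^2) = sqrt(105.73) = 10.2825
z1+z2 = -7.7000 - 14.0000i
|z1+z2| = sqrt(255.29) = 15.9778
|z1|+|z2| = 6.2801 + 10.2825 = 16.5626

|z1+z2| = 15.9778 ≤ |z1|+|z2| = 16.5626 (verified)


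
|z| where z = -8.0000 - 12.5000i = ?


|z| = sqrt((-8)^2 + (-12.5)^2) = sqrt(64 + 156.25) = sqrt(220.25) = 14.8408

|z| = 14.8408


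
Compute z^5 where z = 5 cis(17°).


r^5 = 5^5 = 3125
n*theta = 5*17° = 85° = 85° (mod 360)
a = 3125*cos(85°) = 272.3617
b = 3125*sin(85°) = 3113.1084

3125 cis(85°) = 272.3617 + 3113.1084i


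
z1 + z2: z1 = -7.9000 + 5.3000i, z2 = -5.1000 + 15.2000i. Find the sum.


Real: -7.9 - 5.1 = -13
Imag: 5.3 + 15.2 = 20.5

-13.0000 + 20.5000i


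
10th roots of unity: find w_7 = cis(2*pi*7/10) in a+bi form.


Angle = 360*7/10 = 252°
a = cos(252°) = -0.3090
b = sin(252°) = -0.9511

-0.3090 - 0.9511i


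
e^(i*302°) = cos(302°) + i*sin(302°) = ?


cos(302°) = 0.5299
sin(302°) = -0.8480

e^(i*302°) = 0.5299 - 0.8480i


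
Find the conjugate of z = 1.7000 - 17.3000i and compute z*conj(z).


z_bar = 1.7000 + 17.3000i
z*z_bar = 1.7^2 + (-17.3)^2 = 2.89 + 299.29 = 302.18

z_bar = 1.7000 + 17.3000i, z*z_bar = 302.18


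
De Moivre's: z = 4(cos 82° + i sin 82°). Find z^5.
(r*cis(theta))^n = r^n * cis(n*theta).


r^5 = 4^5 = 1024
n*theta = 5*82° = 410° = 50° (mod 360)
a = 1024*cos(50°) = 658.2145
b = 1024*sin(50°) = 784.4295

1024 cis(50°) = 658.2145 + 784.4295i


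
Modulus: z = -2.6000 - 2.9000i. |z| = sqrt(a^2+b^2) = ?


|z| = sqrt((-2.6)^2 + (-2.9)^2) = sqrt(6.76 + 8.41) = sqrt(15.17) = 3.8949

|z| = 3.8949


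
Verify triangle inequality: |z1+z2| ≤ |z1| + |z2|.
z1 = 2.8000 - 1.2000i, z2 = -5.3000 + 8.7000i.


|z1| = sqrt(2.8^2 + (-1.2)^2) = sqrt(9.28) = 3.0463
|z2| = sqrt((-5.3)^2 + 8.7^2) = sqrt(103.78) = 10.1872
z1+z2 = -2.5000 + 7.5000i
|z1+z2| = sqrt(62.5) = 7.9057
|z1|+|z2| = 3.0463 + 10.1872 = 13.2335

|z1+z2| = 7.9057 ≤ |z1|+|z2| = 13.2335 (verified)


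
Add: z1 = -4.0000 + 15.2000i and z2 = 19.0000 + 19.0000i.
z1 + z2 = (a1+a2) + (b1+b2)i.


Real: -4 + 19 = 15
Imag: 15.2 + 19 = 34.2

15.0000 + 34.2000i


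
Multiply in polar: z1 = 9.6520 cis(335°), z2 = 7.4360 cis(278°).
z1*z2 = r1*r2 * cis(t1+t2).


r = 9.6520 * 7.4360 = 71.7723
theta = 335° + 278° = 613° = 253° (mod 360)

71.7723 cis(253°)


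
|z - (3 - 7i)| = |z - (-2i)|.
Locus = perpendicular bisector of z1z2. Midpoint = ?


Equal distances means the locus is the perpendicular bisector of z1 and z2.
Midpoint = ((3+0)/2, (-7+(-2))/2) = (1.5000, -4.5000)

Perpendicular bisector through (1.5000, -4.5000)


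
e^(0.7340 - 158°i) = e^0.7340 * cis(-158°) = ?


e^0.7340 = 2.0834
cos(-158°) = -0.9272
sin(-158°) = -0.37461
Real = 2.0834*(-0.9272) = -1.9317
Imag = 2.0834*(-0.37461) = -0.7805

-1.9317 - 0.7805i


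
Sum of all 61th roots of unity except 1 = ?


With w = e^(2*pi*i/61), all 61 of the 61th roots of unity w^0 = 1, w, ..., w^(60) sum to 0: 1 + w + ... + w^(60) = (1 - w^61)/(1 - w) = 0 since w^61 = 1, w ≠ 1.
Removing the root 1: w + w^2 + ... + w^(60) = 0 - 1 = -1

Sum = -1


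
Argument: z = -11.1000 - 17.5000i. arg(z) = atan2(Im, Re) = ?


Re = -11.1, Im = -17.5
arg = atan2(-17.5, -11.1) = -122.3864 degrees

arg(z) = -122.3864 degrees


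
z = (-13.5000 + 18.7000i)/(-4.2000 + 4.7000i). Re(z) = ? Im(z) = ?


Multiply by conjugate: (-13.5000 + 18.7000i)(-4.2000 - 4.7000i) / ((-4.2)^2 + 4.7^2)
Numerator real = -13.5*(-4.2) + 18.7*4.7 = 144.59
Numerator imag = 18.7*(-4.2) - (-13.5)*4.7 = -15.09
Denominator = 39.73
Re(z) = 144.59/39.73 = 3.6393
Im(z) = -15.09/39.73 = -0.3798

Re(z) = 3.6393, Im(z) = -0.3798


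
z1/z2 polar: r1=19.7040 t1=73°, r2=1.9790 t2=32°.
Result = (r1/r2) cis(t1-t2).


r = 19.7040 / 1.9790 = 9.9565
theta = 73° - 32° = 41° = 41° (mod 360)

9.9565 cis(41°)


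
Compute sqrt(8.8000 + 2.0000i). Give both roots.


|z| = sqrt(77.44+4) = 9.0244
sqrt((|z|+a)/2) = sqrt((9.0244+8.8)/2) = sqrt(8.9122) = 2.9853
sqrt((|z|-a)/2) = sqrt((9.0244-8.8)/2) = sqrt(0.1122) = 0.3350

±(2.9853 + 0.3350i) i.e. 2.9853 + 0.3350i and -2.9853 - 0.3350i


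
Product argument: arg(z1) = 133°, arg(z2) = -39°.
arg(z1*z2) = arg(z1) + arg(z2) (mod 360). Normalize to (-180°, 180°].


arg(z1*z2) = 133° - 39° = 94°
Normalized to (-180°, 180°]: 94°

94°


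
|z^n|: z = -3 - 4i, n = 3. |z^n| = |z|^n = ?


|z| = sqrt(9+16) = sqrt(25) = 5
|z^3| = |z|^3 = 5^3 = 125

|z^3| = 125


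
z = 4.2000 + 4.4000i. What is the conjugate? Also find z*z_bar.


z_bar = 4.2000 - 4.4000i
z*z_bar = 4.2^2 + 4.4^2 = 17.64 + 19.36 = 37

z_bar = 4.2000 - 4.4000i, z*z_bar = 37


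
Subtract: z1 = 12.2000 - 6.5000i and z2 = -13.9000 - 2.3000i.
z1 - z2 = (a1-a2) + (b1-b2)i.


Real: 12.2 + 13.9 = 26.1
Imag: -6.5 + 2.3 = -4.2

26.1000 - 4.2000i


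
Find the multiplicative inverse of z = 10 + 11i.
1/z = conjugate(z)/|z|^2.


|z|^2 = 100+121 = 221
1/z = (10 - 11i)/221

1/z = 0.0452 - 0.0498i


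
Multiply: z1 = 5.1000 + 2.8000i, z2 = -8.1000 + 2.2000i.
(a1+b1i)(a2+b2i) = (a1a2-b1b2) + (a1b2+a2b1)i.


Real = 5.1*(-8.1) - 2.8*2.2 = -41.31 - 6.16 = -47.47
Imag = 5.1*2.2 - (8.1)*2.8 = 11.22 - (22.68) = -11.46

-47.4700 - 11.4600i


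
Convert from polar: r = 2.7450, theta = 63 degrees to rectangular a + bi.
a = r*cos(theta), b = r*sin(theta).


a = 2.7450*cos(63°) = 2.7450*0.454 = 1.2462
b = 2.7450*sin(63°) = 2.7450*0.891 = 2.4458

1.2462 + 2.4458i


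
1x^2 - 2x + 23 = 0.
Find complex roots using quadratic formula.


disc = (-2)^2 - 4*1*23 = 4 - 92 = -88
sqrt(|disc|) = sqrt(88) = 9.3808
Real part = 2/(2*1) = 1.0000
Imag part = 9.3808/(2*1) = 4.6904

1.0000 ± 4.6904i


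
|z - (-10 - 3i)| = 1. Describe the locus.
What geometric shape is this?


|z - z0| = r is a circle with center z0 and radius r.
Center = (-10, -3), radius = 1

Circle with center (-10, -3) and radius 1


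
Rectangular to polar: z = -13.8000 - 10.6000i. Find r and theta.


r = sqrt(190.44+112.36) = sqrt(302.8) = 17.4011
theta = atan2(-10.6, -13.8) = -142.4716 degrees

r = 17.4011, theta = -142.4716 degrees


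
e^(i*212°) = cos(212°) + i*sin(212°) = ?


cos(212°) = -0.8480
sin(212°) = -0.5299

e^(i*212°) = -0.8480 - 0.5299i


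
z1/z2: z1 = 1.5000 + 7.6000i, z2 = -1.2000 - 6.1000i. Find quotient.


Conjugate of z2 = -1.2000 + 6.1000i
Numerator: (1.5000 + 7.6000i)(-1.2000 + 6.1000i) = -48.1600 + 0.0300i
Denominator: (-1.2)^2 + (-6.1)^2 = 38.65
Result = (-48.1600 + 0.0300i)/38.65

-1.2461 + 0.0008i


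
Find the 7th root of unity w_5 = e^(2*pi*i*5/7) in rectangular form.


Angle = 360*5/7 = 257.1429°
a = cos(257.1429°) = -0.2225
b = sin(257.1429°) = -0.9749

-0.2225 - 0.9749i


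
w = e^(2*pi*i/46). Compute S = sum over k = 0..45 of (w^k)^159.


The roots are w_k = w^k with w = e^(2*pi*i/46), and (w^k)^159 = (w^159)^k.
So S = 1 + u + u^2 + ... + u^(45) with u = w^159.
159 = 3*46 + 21, so 159 is not a multiple of 46: u = (w^46)^3 * w^21 = w^21 ≠ 1 (w is a primitive 46th root), while u^46 = (w^46)^159 = 1.
Geometric series: S = (1 - u^46)/(1 - u) = (1 - 1)/(1 - u) = 0

S = 0


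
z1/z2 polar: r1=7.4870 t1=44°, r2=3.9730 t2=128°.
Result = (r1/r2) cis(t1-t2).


r = 7.4870 / 3.9730 = 1.8845
theta = 44° - 128° = -84° = 276° (mod 360)

1.8845 cis(276°)


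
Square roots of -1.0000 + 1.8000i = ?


|z| = sqrt(1+3.24) = 2.0591
sqrt((|z|+a)/2) = sqrt((2.0591+(-1))/2) = sqrt(0.5296) = 0.7277
sqrt((|z|-a)/2) = sqrt((2.0591-(-1))/2) = sqrt(1.5296) = 1.2368

±(0.7277 + 1.2368i) i.e. 0.7277 + 1.2368i and -0.7277 - 1.2368i


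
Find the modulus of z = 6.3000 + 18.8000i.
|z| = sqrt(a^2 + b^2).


|z| = sqrt(6.3^2 + 18.8^2) = sqrt(39.69 + 353.44) = sqrt(393.13) = 19.8275

|z| = 19.8275


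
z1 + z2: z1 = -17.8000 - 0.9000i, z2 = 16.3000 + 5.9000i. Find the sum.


Real: -17.8 + 16.3 = -1.5
Imag: -0.9 + 5.9 = 5

-1.5000 + 5.0000i


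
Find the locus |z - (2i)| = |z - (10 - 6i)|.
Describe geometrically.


Equal distances means the locus is the perpendicular bisector of z1 and z2.
Midpoint = ((0+10)/2, (2+(-6))/2) = (5.0000, -2.0000)

Perpendicular bisector through (5.0000, -2.0000)


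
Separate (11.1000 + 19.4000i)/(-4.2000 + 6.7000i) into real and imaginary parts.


Multiply by conjugate: (11.1000 + 19.4000i)(-4.2000 - 6.7000i) / ((-4.2)^2 + 6.7^2)
Numerator real = 11.1*(-4.2) + 19.4*6.7 = 83.36
Numerator imag = 19.4*(-4.2) - 11.1*6.7 = -155.85
Denominator = 62.53
Re(z) = 83.36/62.53 = 1.3331
Im(z) = -155.85/62.53 = -2.4924

Re(z) = 1.3331, Im(z) = -2.4924


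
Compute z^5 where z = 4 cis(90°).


r^5 = 4^5 = 1024
n*theta = 5*90° = 450° = 90° (mod 360)
a = 1024*cos(90°) = 0
b = 1024*sin(90°) = 1024.0000

1024 cis(90°) = 0 + 1024.0000i


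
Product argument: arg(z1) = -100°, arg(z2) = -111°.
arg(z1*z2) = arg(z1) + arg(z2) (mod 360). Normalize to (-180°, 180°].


arg(z1*z2) = -100° - 111° = -211°
Normalized to (-180°, 180°]: 149°

149°


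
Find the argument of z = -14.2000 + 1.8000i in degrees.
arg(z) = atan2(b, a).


Re = -14.2, Im = 1.8
arg = atan2(1.8, -14.2) = 172.7757 degrees

arg(z) = 172.7757 degrees


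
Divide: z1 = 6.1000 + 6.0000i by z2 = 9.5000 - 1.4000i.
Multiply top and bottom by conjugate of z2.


Conjugate of z2 = 9.5000 + 1.4000i
Numerator: (6.1000 + 6.0000i)(9.5000 + 1.4000i) = 49.5500 + 65.5400i
Denominator: 9.5^2 + (-1.4)^2 = 92.21
Result = (49.5500 + 65.5400i)/92.21

0.5374 + 0.7108i


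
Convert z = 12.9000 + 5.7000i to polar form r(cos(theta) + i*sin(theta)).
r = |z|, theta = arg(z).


r = sqrt(166.41+32.49) = sqrt(198.9) = 14.1032
theta = atan2(5.7, 12.9) = 23.8387 degrees

r = 14.1032, theta = 23.8387 degrees


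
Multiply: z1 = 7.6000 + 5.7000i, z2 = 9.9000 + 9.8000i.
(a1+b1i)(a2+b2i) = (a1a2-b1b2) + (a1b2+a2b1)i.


Real = 7.6*9.9 - 5.7*9.8 = 75.24 - 55.86 = 19.38
Imag = 7.6*9.8 + 9.9*5.7 = 74.48 + 56.43 = 130.91

19.3800 + 130.9100i


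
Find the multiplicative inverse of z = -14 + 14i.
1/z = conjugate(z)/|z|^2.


|z|^2 = 196+196 = 392
1/z = (-14 - 14i)/392

1/z = -0.0357 - 0.0357i


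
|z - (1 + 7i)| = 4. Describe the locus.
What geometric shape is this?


|z - z0| = r is a circle with center z0 and radius r.
Center = (1, 7), radius = 4

Circle with center (1, 7) and radius 4


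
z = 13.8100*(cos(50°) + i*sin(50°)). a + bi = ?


a = 13.8100*cos(50°) = 13.8100*0.64279 = 8.8769
b = 13.8100*sin(50°) = 13.8100*0.766044 = 10.5791

8.8769 + 10.5791i


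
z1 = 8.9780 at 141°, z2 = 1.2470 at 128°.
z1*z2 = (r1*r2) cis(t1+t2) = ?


r = 8.9780 * 1.2470 = 11.1956
theta = 141° + 128° = 269° = 269° (mod 360)

11.1956 cis(269°)


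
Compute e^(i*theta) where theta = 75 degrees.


cos(75°) = 0.2588
sin(75°) = 0.9659

e^(i*75°) = 0.2588 + 0.9659i


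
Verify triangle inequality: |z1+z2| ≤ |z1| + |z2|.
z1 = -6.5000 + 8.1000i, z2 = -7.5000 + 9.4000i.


|z1| = sqrt((-6.5)^2 + 8.1^2) = sqrt(107.86) = 10.3856
|z2| = sqrt((-7.5)^2 + 9.4^2) = sqrt(144.61) = 12.0254
z1+z2 = -14.0000 + 17.5000i
|z1+z2| = sqrt(502.25) = 22.4109
|z1|+|z2| = 10.3856 + 12.0254 = 22.4110

|z1+z2| = 22.4109 ≤ |z1|+|z2| = 22.4110 (verified)


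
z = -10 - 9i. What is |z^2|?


|z| = sqrt(100+81) = sqrt(181) = 13.4536
|z^2| = |z|^2 = (sqrt(181))^2 = 181

|z^2| = 181


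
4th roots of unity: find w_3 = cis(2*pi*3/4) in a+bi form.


Angle = 360*3/4 = 270°
a = cos(270°) = 0
b = sin(270°) = -1.0000

0 - 1.0000i


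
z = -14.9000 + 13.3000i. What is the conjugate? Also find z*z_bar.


z_bar = -14.9000 - 13.3000i
z*z_bar = (-14.9)^2 + 13.3^2 = 222.01 + 176.89 = 398.9

z_bar = -14.9000 - 13.3000i, z*z_bar = 398.9


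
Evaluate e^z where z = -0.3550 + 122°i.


e^-0.3550 = 0.7012
cos(122°) = -0.5299
sin(122°) = 0.848
Real = 0.7012*(-0.5299) = -0.3716
Imag = 0.7012*0.848 = 0.5946

-0.3716 + 0.5946i


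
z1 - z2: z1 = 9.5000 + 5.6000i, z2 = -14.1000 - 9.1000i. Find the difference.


Real: 9.5 + 14.1 = 23.6
Imag: 5.6 + 9.1 = 14.7

23.6000 + 14.7000i


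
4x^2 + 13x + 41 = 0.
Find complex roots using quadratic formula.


disc = 13^2 - 4*4*41 = 169 - 656 = -487
sqrt(|disc|) = sqrt(487) = 22.0681
Real part = -13/(2*4) = -1.6250
Imag part = 22.0681/(2*4) = 2.7585

-1.6250 ± 2.7585i


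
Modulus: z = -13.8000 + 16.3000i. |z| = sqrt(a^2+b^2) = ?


|z| = sqrt((-13.8)^2 + 16.3^2) = sqrt(190.44 + 265.69) = sqrt(456.13) = 21.3572

|z| = 21.3572


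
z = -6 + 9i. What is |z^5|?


|z| = sqrt(36+81) = sqrt(117) = 10.8167
|z^5| = |z|^5 = (sqrt(117))^5 = 117^2 * sqrt(117) = 13689*sqrt(117)

|z^5| = 13689*sqrt(117) ≈ 148069.1742


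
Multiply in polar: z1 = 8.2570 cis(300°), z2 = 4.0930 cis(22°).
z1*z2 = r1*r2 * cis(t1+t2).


r = 8.2570 * 4.0930 = 33.7959
theta = 300° + 22° = 322° = 322° (mod 360)

33.7959 cis(322°)


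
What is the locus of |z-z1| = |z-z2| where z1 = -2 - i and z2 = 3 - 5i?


Equal distances means the locus is the perpendicular bisector of z1 and z2.
Midpoint = ((-2+3)/2, (-1+(-5))/2) = (0.5000, -3.0000)

Perpendicular bisector through (0.5000, -3.0000)


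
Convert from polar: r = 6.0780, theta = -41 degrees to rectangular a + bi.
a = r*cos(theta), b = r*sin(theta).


a = 6.0780*cos(-41°) = 6.0780*0.7547 = 4.5871
b = 6.0780*sin(-41°) = 6.0780*(-0.65606) = -3.9875

4.5871 - 3.9875i


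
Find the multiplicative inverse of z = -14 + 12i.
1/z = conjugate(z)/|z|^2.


|z|^2 = 196+144 = 340
1/z = (-14 - 12i)/340

1/z = -0.0412 - 0.0353i


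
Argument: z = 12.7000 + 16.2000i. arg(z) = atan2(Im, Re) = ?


Re = 12.7, Im = 16.2
arg = atan2(16.2, 12.7) = 51.9053 degrees

arg(z) = 51.9053 degrees


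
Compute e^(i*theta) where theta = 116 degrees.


cos(116°) = -0.4384
sin(116°) = 0.8988

e^(i*116°) = -0.4384 + 0.8988i


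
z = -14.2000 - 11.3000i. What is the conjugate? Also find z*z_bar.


z_bar = -14.2000 + 11.3000i
z*z_bar = (-14.2)^2 + (-11.3)^2 = 201.64 + 127.69 = 329.33

z_bar = -14.2000 + 11.3000i, z*z_bar = 329.33


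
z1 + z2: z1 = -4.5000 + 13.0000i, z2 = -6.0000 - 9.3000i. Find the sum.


Real: -4.5 - 6 = -10.5
Imag: 13 - 9.3 = 3.7

-10.5000 + 3.7000i


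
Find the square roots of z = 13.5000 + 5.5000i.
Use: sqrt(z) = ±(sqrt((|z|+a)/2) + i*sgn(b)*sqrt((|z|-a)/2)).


|z| = sqrt(182.25+30.25) = 14.5774
sqrt((|z|+a)/2) = sqrt((14.5774+13.5)/2) = sqrt(14.0387) = 3.7468
sqrt((|z|-a)/2) = sqrt((14.5774-13.5)/2) = sqrt(0.5387) = 0.7340

±(3.7468 + 0.7340i) i.e. 3.7468 + 0.7340i and -3.7468 - 0.7340i


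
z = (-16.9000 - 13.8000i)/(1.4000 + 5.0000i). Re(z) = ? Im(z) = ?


Multiply by conjugate: (-16.9000 - 13.8000i)(1.4000 - 5.0000i) / (1.4^2 + 5^2)
Numerator real = -16.9*1.4 - (13.8)*5 = -92.66
Numerator imag = -13.8*1.4 - (-16.9)*5 = 65.18
Denominator = 26.96
Re(z) = -92.66/26.96 = -3.4369
Im(z) = 65.18/26.96 = 2.4177

Re(z) = -3.4369, Im(z) = 2.4177


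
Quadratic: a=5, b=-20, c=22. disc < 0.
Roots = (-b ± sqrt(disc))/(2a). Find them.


disc = (-20)^2 - 4*5*22 = 400 - 440 = -40
sqrt(|disc|) = sqrt(40) = 6.3246
Real part = 20/(2*5) = 2.0000
Imag part = 6.3246/(2*5) = 0.6325

2.0000 ± 0.6325i


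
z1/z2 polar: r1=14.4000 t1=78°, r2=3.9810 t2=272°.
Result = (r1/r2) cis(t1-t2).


r = 14.4000 / 3.9810 = 3.6172
theta = 78° - 272° = -194° = 166° (mod 360)

3.6172 cis(166°)


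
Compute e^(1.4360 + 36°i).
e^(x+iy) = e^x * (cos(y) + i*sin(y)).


e^1.4360 = 4.2038
cos(36°) = 0.80902
sin(36°) = 0.5878
Real = 4.2038*0.80902 = 3.4010
Imag = 4.2038*0.5878 = 2.4710

3.4010 + 2.4710i


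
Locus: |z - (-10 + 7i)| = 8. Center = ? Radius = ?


|z - z0| = r is a circle with center z0 and radius r.
Center = (-10, 7), radius = 8

Circle with center (-10, 7) and radius 8


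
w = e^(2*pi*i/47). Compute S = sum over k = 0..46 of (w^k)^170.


The roots are w_k = w^k with w = e^(2*pi*i/47), and (w^k)^170 = (w^170)^k.
So S = 1 + u + u^2 + ... + u^(46) with u = w^170.
170 = 3*47 + 29, so 170 is not a multiple of 47: u = (w^47)^3 * w^29 = w^29 ≠ 1 (w is a primitive 47th root), while u^47 = (w^47)^170 = 1.
Geometric series: S = (1 - u^47)/(1 - u) = (1 - 1)/(1 - u) = 0

S = 0


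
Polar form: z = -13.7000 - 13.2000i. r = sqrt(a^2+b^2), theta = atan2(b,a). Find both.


r = sqrt(187.69+174.24) = sqrt(361.93) = 19.0245
theta = atan2(-13.2, -13.7) = -136.0649 degrees

r = 19.0245, theta = -136.0649 degrees


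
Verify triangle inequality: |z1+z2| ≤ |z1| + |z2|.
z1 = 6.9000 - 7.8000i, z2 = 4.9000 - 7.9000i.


|z1| = sqrt(6.9^2 + (-7.8)^2) = sqrt(108.45) = 10.4139
|z2| = sqrt(4.9^2 + (-7.9)^2) = sqrt(86.42) = 9.2962
z1+z2 = 11.8000 - 15.7000i
|z1+z2| = sqrt(385.73) = 19.6400
|z1|+|z2| = 10.4139 + 9.2962 = 19.7101

|z1+z2| = 19.6400 ≤ |z1|+|z2| = 19.7101 (verified)


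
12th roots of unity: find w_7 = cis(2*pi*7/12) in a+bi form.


Angle = 360*7/12 = 210°
a = cos(210°) = -0.8660
b = sin(210°) = -0.5000

-0.8660 - 0.5000i


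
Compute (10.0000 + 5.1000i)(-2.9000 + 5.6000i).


Real = 10*(-2.9) - 5.1*5.6 = -29 - 28.56 = -57.56
Imag = 10*5.6 - (2.9)*5.1 = 56 - (14.79) = 41.21

-57.5600 + 41.2100i


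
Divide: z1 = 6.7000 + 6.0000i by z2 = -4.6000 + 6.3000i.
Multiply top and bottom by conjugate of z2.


Conjugate of z2 = -4.6000 - 6.3000i
Numerator: (6.7000 + 6.0000i)(-4.6000 - 6.3000i) = 6.9800 - 69.8100i
Denominator: (-4.6)^2 + 6.3^2 = 60.85
Result = (6.9800 - 69.8100i)/60.85

0.1147 - 1.1472i


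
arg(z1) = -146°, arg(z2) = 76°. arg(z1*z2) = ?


arg(z1*z2) = -146° + 76° = -70°
Normalized to (-180°, 180°]: -70°

-70°


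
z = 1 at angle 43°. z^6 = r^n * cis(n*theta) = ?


r^6 = 1^6 = 1
n*theta = 6*43° = 258° = 258° (mod 360)
a = 1*cos(258°) = -0.2079
b = 1*sin(258°) = -0.9781

1 cis(258°) = -0.2079 - 0.9781i


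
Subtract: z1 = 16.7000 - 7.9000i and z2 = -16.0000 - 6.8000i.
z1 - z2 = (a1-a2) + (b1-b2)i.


Real: 16.7 + 16 = 32.7
Imag: -7.9 + 6.8 = -1.1

32.7000 - 1.1000i


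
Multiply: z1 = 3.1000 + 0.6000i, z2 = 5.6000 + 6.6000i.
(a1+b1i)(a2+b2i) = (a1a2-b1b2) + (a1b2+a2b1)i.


Real = 3.1*5.6 - 0.6*6.6 = 17.36 - 3.96 = 13.4
Imag = 3.1*6.6 + 5.6*0.6 = 20.46 + 3.36 = 23.82

13.4000 + 23.8200i


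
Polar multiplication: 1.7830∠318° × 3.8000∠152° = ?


r = 1.7830 * 3.8000 = 6.7754
theta = 318° + 152° = 470° = 110° (mod 360)

6.7754 cis(110°)


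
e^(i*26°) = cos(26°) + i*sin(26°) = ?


cos(26°) = 0.8988
sin(26°) = 0.4384

e^(i*26°) = 0.8988 + 0.4384i


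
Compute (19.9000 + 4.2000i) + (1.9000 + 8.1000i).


Real: 19.9 + 1.9 = 21.8
Imag: 4.2 + 8.1 = 12.3

21.8000 + 12.3000i


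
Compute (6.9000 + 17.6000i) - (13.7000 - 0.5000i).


Real: 6.9 - 13.7 = -6.8
Imag: 17.6 + 0.5 = 18.1

-6.8000 + 18.1000i


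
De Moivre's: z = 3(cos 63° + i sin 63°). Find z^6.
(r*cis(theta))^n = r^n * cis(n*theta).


r^6 = 3^6 = 729
n*theta = 6*63° = 378° = 18° (mod 360)
a = 729*cos(18°) = 693.3202
b = 729*sin(18°) = 225.2734

729 cis(18°) = 693.3202 + 225.2734i


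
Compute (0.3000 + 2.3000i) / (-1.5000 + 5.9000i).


Conjugate of z2 = -1.5000 - 5.9000i
Numerator: (0.3000 + 2.3000i)(-1.5000 - 5.9000i) = 13.1200 - 5.2200i
Denominator: (-1.5)^2 + 5.9^2 = 37.06
Result = (13.1200 - 5.2200i)/37.06

0.3540 - 0.1409i


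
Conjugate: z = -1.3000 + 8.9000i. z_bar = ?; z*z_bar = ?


z_bar = -1.3000 - 8.9000i
z*z_bar = (-1.3)^2 + 8.9^2 = 1.69 + 79.21 = 80.9

z_bar = -1.3000 - 8.9000i, z*z_bar = 80.9


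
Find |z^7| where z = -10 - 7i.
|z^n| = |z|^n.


|z| = sqrt(100+49) = sqrt(149) = 12.2066
|z^7| = |z|^7 = (sqrt(149))^7 = 149^3 * sqrt(149) = 3307949*sqrt(149)

|z^7| = 3307949*sqrt(149) ≈ 40378663.4425


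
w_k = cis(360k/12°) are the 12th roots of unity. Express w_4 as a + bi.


Angle = 360*4/12 = 120°
a = cos(120°) = -0.5000
b = sin(120°) = 0.8660

-0.5000 + 0.8660i


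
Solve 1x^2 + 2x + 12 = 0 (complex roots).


disc = 2^2 - 4*1*12 = 4 - 48 = -44
sqrt(|disc|) = sqrt(44) = 6.6332
Real part = -2/(2*1) = -1.0000
Imag part = 6.6332/(2*1) = 3.3166

-1.0000 ± 3.3166i


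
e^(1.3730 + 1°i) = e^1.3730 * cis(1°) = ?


e^1.3730 = 3.9472
cos(1°) = 0.99985
sin(1°) = 0.01745
Real = 3.9472*0.99985 = 3.9466
Imag = 3.9472*0.01745 = 0.0689

3.9466 + 0.0689i


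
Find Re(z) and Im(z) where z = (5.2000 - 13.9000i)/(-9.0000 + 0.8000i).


Multiply by conjugate: (5.2000 - 13.9000i)(-9.0000 - 0.8000i) / ((-9)^2 + 0.8^2)
Numerator real = 5.2*(-9) - (13.9)*0.8 = -57.92
Numerator imag = -13.9*(-9) - 5.2*0.8 = 120.94
Denominator = 81.64
Re(z) = -57.92/81.64 = -0.7095
Im(z) = 120.94/81.64 = 1.4814

Re(z) = -0.7095, Im(z) = 1.4814


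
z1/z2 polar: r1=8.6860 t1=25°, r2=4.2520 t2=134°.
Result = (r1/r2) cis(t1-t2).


r = 8.6860 / 4.2520 = 2.0428
theta = 25° - 134° = -109° = 251° (mod 360)

2.0428 cis(251°)


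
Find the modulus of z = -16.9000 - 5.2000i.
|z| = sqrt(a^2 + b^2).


|z| = sqrt((-16.9)^2 + (-5.2)^2) = sqrt(285.61 + 27.04) = sqrt(312.65) = 17.6819

|z| = 17.6819


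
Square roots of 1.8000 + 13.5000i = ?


|z| = sqrt(3.24+182.25) = 13.6195
sqrt((|z|+a)/2) = sqrt((13.6195+1.8)/2) = sqrt(7.7097) = 2.7766
sqrt((|z|-a)/2) = sqrt((13.6195-1.8)/2) = sqrt(5.9097) = 2.4310

±(2.7766 + 2.4310i) i.e. 2.7766 + 2.4310i and -2.7766 - 2.4310i


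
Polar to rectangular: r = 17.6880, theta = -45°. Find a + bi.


a = 17.6880*cos(-45°) = 17.6880*0.707107 = 12.5073
b = 17.6880*sin(-45°) = 17.6880*(-0.707107) = -12.5073

12.5073 - 12.5073i


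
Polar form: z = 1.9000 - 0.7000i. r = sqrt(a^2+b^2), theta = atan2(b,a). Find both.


r = sqrt(3.61+0.49) = sqrt(4.1) = 2.0248
theta = atan2(-0.7, 1.9) = -20.2249 degrees

r = 2.0248, theta = -20.2249 degrees


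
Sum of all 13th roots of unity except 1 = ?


With w = e^(2*pi*i/13), all 13 of the 13th roots of unity w^0 = 1, w, ..., w^(12) sum to 0: 1 + w + ... + w^(12) = (1 - w^13)/(1 - w) = 0 since w^13 = 1, w ≠ 1.
Removing the root 1: w + w^2 + ... + w^(12) = 0 - 1 = -1

Sum = -1


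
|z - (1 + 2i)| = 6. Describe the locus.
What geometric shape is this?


|z - z0| = r is a circle with center z0 and radius r.
Center = (1, 2), radius = 6

Circle with center (1, 2) and radius 6


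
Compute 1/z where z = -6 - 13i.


|z|^2 = 36+169 = 205
1/z = (-6 + 13i)/205

1/z = -0.0293 + 0.0634i


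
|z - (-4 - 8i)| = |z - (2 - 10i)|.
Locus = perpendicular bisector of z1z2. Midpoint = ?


Equal distances means the locus is the perpendicular bisector of z1 and z2.
Midpoint = ((-4+2)/2, (-8+(-10))/2) = (-1.0000, -9.0000)

Perpendicular bisector through (-1.0000, -9.0000)


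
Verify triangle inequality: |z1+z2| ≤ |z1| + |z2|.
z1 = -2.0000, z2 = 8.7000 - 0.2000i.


|z1| = sqrt((-2)^2 + 0^2) = sqrt(4) = 2.0000
|z2| = sqrt(8.7^2 + (-0.2)^2) = sqrt(75.73) = 8.7023
z1+z2 = 6.7000 - 0.2000i
|z1+z2| = sqrt(44.93) = 6.7030
|z1|+|z2| = 2.0000 + 8.7023 = 10.7023

|z1+z2| = 6.7030 ≤ |z1|+|z2| = 10.7023 (verified)


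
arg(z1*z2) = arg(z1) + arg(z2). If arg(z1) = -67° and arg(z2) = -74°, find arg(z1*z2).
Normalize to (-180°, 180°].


arg(z1*z2) = -67° - 74° = -141°
Normalized to (-180°, 180°]: -141°

-141°


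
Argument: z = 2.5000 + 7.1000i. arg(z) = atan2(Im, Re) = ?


Re = 2.5, Im = 7.1
arg = atan2(7.1, 2.5) = 70.6022 degrees

arg(z) = 70.6022 degrees


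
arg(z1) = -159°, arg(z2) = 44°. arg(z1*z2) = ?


arg(z1*z2) = -159° + 44° = -115°
Normalized to (-180°, 180°]: -115°

-115°


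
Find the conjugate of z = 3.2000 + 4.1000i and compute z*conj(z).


z_bar = 3.2000 - 4.1000i
z*z_bar = 3.2^2 + 4.1^2 = 10.24 + 16.81 = 27.05

z_bar = 3.2000 - 4.1000i, z*z_bar = 27.05


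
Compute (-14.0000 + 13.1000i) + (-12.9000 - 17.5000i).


Real: -14 - 12.9 = -26.9
Imag: 13.1 - 17.5 = -4.4

-26.9000 - 4.4000i


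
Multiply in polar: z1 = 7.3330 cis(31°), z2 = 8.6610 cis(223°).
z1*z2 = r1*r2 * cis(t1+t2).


r = 7.3330 * 8.6610 = 63.5111
theta = 31° + 223° = 254° = 254° (mod 360)

63.5111 cis(254°)


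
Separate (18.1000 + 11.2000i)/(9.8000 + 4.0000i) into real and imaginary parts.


Multiply by conjugate: (18.1000 + 11.2000i)(9.8000 - 4.0000i) / (9.8^2 + 4^2)
Numerator real = 18.1*9.8 + 11.2*4 = 222.18
Numerator imag = 11.2*9.8 - 18.1*4 = 37.36
Denominator = 112.04
Re(z) = 222.18/112.04 = 1.9830
Im(z) = 37.36/112.04 = 0.3335

Re(z) = 1.9830, Im(z) = 0.3335


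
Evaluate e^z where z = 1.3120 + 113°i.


e^1.3120 = 3.7136
cos(113°) = -0.39073
sin(113°) = 0.9205
Real = 3.7136*(-0.39073) = -1.4510
Imag = 3.7136*0.9205 = 3.4184

-1.4510 + 3.4184i


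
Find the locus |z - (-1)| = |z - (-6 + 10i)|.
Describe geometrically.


Equal distances means the locus is the perpendicular bisector of z1 and z2.
Midpoint = ((-1+(-6))/2, (0+10)/2) = (-3.5000, 5.0000)

Perpendicular bisector through (-3.5000, 5.0000)


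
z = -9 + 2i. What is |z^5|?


|z| = sqrt(81+4) = sqrt(85) = 9.2195
|z^5| = |z|^5 = (sqrt(85))^5 = 85^2 * sqrt(85) = 7225*sqrt(85)

|z^5| = 7225*sqrt(85) ≈ 66611.2087


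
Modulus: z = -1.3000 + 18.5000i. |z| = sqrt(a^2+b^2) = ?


|z| = sqrt((-1.3)^2 + 18.5^2) = sqrt(1.69 + 342.25) = sqrt(343.94) = 18.5456

|z| = 18.5456


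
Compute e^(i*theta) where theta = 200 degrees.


cos(200°) = -0.9397
sin(200°) = -0.3420

e^(i*200°) = -0.9397 - 0.3420i


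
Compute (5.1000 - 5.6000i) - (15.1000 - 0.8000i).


Real: 5.1 - 15.1 = -10
Imag: -5.6 + 0.8 = -4.8

-10.0000 - 4.8000i


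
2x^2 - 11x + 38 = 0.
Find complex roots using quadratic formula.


disc = (-11)^2 - 4*2*38 = 121 - 304 = -183
sqrt(|disc|) = sqrt(183) = 13.5277
Real part = 11/(2*2) = 2.7500
Imag part = 13.5277/(2*2) = 3.3819

2.7500 ± 3.3819i


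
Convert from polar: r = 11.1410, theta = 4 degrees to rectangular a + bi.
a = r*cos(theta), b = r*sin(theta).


a = 11.1410*cos(4°) = 11.1410*0.997564 = 11.1139
b = 11.1410*sin(4°) = 11.1410*0.06976 = 0.7772

11.1139 + 0.7772i


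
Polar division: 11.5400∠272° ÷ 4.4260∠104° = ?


r = 11.5400 / 4.4260 = 2.6073
theta = 272° - 104° = 168° = 168° (mod 360)

2.6073 cis(168°)


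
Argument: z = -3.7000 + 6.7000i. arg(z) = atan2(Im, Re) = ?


Re = -3.7, Im = 6.7
arg = atan2(6.7, -3.7) = 118.9092 degrees

arg(z) = 118.9092 degrees


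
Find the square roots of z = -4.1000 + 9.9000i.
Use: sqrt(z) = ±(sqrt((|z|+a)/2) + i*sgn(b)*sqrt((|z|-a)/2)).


|z| = sqrt(16.81+98.01) = 10.7154
sqrt((|z|+a)/2) = sqrt((10.7154+(-4.1))/2) = sqrt(3.3077) = 1.8187
sqrt((|z|-a)/2) = sqrt((10.7154-(-4.1))/2) = sqrt(7.4077) = 2.7217

±(1.8187 + 2.7217i) i.e. 1.8187 + 2.7217i and -1.8187 - 2.7217i


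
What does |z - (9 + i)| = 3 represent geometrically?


|z - z0| = r is a circle with center z0 and radius r.
Center = (9, 1), radius = 3

Circle with center (9, 1) and radius 3


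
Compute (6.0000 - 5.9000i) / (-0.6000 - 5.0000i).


Conjugate of z2 = -0.6000 + 5.0000i
Numerator: (6.0000 - 5.9000i)(-0.6000 + 5.0000i) = 25.9000 + 33.5400i
Denominator: (-0.6)^2 + (-5)^2 = 25.36
Result = (25.9000 + 33.5400i)/25.36

1.0213 + 1.3226i


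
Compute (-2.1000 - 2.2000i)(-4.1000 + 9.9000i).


Real = -2.1*(-4.1) - (-2.2)*9.9 = 8.61 - (-21.78) = 30.39
Imag = -2.1*9.9 - (4.1)*(-2.2) = -20.79 + 9.02 = -11.77

30.3900 - 11.7700i
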